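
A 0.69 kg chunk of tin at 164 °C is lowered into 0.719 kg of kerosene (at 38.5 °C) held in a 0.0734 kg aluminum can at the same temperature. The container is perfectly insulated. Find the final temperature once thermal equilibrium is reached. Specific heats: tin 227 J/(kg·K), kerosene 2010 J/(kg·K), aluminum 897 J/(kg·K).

T_f ≈ 50.3 °C

Taking heat into each body as positive, Σ m c ΔT = 0:
0.69×227×(T − 164) + 0.719×2010×(T − 38.5) + 0.0734×897×(T − 38.5) = 0
(156.63 + 1445.2 + 65.84) T = 156.63×164 + 1445.2×38.5 + 65.84×38.5
T ≈ 50.29 °C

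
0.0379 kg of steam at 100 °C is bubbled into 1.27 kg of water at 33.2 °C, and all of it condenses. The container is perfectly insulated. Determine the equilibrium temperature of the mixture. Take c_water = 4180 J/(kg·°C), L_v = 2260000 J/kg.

T_f ≈ 50.8 °C

Heat gained plus heat lost sum to zero:
latent heat released on condensation: 0.0379·2260000 = 85654
  condensate cools 100→T: 0.0379·4180·(T − 100) = 158.42(T − 100)
  original water: 5308.6(T − 33.2)
5467 T = 85654 + 15842 + 176246 = 277742
T ≈ 50.80 °C (< 100 °C, so full condensation is consistent).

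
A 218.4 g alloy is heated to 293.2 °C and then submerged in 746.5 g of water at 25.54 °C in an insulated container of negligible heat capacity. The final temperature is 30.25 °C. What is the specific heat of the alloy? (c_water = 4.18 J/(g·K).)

c ≈ 0.256 J/(g·K)

Taking heat into each body as positive, Σ m c ΔT = 0:
218.4×c×(30.25 − 293.2) + 746.5×4.18×(30.25 − 25.54) = 0
-57428 c = -14697
c = -14697/-57428 ≈ 0.2559 J/(g·K)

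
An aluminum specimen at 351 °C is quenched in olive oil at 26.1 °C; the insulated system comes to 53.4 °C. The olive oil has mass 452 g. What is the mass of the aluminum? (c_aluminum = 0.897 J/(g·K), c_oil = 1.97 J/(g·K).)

|Q_aluminum| = |Q_oil|:
m·0.897·(351 − 53.4) = 452·1.97·(53.4 − 26.1)
266.95 m = 24309  ⇒  m ≈ 91.06 g

m ≈ 91.1 g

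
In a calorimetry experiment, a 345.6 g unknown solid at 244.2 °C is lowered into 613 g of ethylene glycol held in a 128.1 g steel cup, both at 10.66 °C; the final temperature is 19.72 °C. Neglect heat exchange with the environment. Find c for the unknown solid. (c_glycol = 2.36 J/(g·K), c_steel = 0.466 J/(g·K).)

c ≈ 0.176 J/(g·K)

Taking heat into each body as positive, Σ m c ΔT = 0:
345.6·c·(19.72 − 244.2) + 613·2.36·(19.72 − 10.66) + 128.1·0.466·(19.72 − 10.66) = 0
-77580 c = -13648
c = -13648/-77580 ≈ 0.1759 J/(g·K)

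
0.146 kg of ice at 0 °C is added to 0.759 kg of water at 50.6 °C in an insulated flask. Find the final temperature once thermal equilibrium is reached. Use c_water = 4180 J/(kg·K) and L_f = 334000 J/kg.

T_f ≈ 29.5 °C

Setting the total heat transfer to zero:
fusion: m_ice L_f = 0.146·334000 = 48764; meltwater 0→T: 0.146·4180·T = 610.28 T; water cools: 0.759·4180·(T − 50.6) = 3172.6(T − 50.6)
3782.9 T = 160535 − 48764 = 111771
T ≈ 29.55 °C — above 0 °C, consistent with complete melting.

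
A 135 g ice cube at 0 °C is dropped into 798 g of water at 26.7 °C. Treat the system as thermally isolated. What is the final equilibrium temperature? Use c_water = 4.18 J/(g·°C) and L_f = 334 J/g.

Heat gained plus heat lost sum to zero:
melt ice: 135×334 = 45090; meltwater 0→T: 135×4.18×T = 564.3 T; water: 3335.6(T − 26.7)
3899.9 T = 89062 − 45090 = 43972
T ≈ 11.27 °C. Since T > 0 °C, the all-ice-melts assumption holds.

T_f ≈ 11.3 °C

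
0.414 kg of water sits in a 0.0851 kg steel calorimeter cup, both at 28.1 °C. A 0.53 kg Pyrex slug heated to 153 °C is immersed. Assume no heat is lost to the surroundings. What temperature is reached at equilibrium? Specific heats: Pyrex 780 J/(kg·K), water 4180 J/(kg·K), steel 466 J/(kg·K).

Energy conservation, ΣQ = 0:
0.53*780*(T − 153) + 0.414*4180*(T − 28.1) + 0.0851*466*(T − 28.1) = 0
413.4(T − 153) + 1730.5(T − 28.1) + 39.66(T − 28.1) = 0
(413.4 + 1730.5 + 39.66) T = 413.4*153 + 1730.5*28.1 + 39.66*28.1
T = 112992 / 2183.6 = 51.7 °C

T_f ≈ 51.7 °C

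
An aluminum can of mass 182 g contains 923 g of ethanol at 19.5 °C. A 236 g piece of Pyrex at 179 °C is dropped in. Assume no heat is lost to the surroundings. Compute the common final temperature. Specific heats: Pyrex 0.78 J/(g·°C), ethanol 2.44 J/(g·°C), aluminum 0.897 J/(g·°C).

Let T be the final temperature. ΣQ_i = 0:
236×0.78×(T − 179) + 923×2.44×(T − 19.5) + 182×0.897×(T − 19.5) = 0
184.08(T − 179) + 2252.1(T − 19.5) + 163.25(T − 19.5) = 0
2599.5 T = 80050
T ≈ 30.79 °C

T_f ≈ 30.8 °C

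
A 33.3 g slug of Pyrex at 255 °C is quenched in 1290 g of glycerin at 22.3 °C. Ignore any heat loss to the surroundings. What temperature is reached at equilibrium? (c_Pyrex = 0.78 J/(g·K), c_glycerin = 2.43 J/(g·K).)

Heat gained plus heat lost sum to zero:
33.3*0.78*(T − 255) + 1290*2.43*(T − 22.3) = 0
25.97(T − 255) + 3134.7(T − 22.3) = 0
(25.97 + 3134.7) T = 25.97*255 + 3134.7*22.3
T = 76527/3160.7 ≈ 24.21 °C

T_f ≈ 24.2 °C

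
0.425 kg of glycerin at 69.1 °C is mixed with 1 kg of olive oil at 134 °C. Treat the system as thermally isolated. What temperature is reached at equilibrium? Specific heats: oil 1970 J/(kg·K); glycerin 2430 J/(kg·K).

T_f ≈ 111.7 °C

With ΣQ=0 the equilibrium temperature is the m·c-weighted mean:
T_f = (1970×134 + 1032.8×69.1) / (1970 + 1032.8)
    = 335343 / 3002.8 ≈ 111.68 °C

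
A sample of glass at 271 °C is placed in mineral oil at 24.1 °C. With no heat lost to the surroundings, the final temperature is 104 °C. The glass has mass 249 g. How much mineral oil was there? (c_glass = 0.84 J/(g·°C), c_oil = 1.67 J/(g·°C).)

|Q_glass| = |Q_oil|:
249·0.84·(271 − 104) = m·1.67·(104 − 24.1)
133.43 m = 34930  ⇒  m ≈ 261.8 g

m ≈ 262 g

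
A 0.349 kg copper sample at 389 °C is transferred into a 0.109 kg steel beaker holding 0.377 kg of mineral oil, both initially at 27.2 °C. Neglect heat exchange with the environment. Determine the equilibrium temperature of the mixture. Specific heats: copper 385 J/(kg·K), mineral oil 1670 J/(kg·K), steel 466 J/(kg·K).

T_f ≈ 86.9 °C

Taking heat into each body as positive, Σ m c ΔT = 0:
0.349*385*(T − 389) + 0.377*1670*(T − 27.2) + 0.109*466*(T − 27.2) = 0
814.75 T = 70774
T = 70774 / 814.75 = 86.9 °C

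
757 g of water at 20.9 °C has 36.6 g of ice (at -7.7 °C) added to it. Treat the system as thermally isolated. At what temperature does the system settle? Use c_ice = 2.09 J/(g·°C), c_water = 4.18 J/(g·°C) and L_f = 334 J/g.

T_f ≈ 16.1 °C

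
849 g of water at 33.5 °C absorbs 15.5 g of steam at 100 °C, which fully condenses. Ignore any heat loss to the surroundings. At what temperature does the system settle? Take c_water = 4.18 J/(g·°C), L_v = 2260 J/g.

Taking heat into each body as positive, Σ m c ΔT = 0:
latent heat released on condensation: 15.5·2260 = 35030; condensate cools 100→T: 15.5·4.18·(T − 100) = 64.79(T − 100); water warms: 849·4.18·(T − 33.5) = 3548.8(T − 33.5)
3613.6 T = 35030 + 6479 + 118885 = 160394
T ≈ 44.39 °C (< 100 °C, so full condensation is consistent).

T_f ≈ 44.4 °C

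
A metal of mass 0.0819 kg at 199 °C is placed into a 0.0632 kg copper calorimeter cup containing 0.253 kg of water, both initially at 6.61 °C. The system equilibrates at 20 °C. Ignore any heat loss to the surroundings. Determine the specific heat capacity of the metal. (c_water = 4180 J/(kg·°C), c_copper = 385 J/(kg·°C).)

Net heat exchanged in the isolated system is zero:
0.0819·c·(20 − 199) + 0.253·4180·(20 − 6.61) + 0.0632·385·(20 − 6.61) = 0
-14.66 c = -14486
c = -14486/-14.66 ≈ 988.1 J/(kg·°C)

c ≈ 988 J/(kg·°C)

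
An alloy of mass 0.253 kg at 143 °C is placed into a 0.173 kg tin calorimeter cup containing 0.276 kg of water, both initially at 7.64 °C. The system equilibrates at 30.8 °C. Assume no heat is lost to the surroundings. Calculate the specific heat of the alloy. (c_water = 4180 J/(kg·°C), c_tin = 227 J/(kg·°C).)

Let T be the final temperature. ΣQ_i = 0:
0.253×c×(30.8 − 143) + 0.276×4180×(30.8 − 7.64) + 0.173×227×(30.8 − 7.64) = 0
-28.39 c = -27629
c = -27629/-28.39 ≈ 973.3 J/(kg·°C)

c ≈ 973 J/(kg·°C)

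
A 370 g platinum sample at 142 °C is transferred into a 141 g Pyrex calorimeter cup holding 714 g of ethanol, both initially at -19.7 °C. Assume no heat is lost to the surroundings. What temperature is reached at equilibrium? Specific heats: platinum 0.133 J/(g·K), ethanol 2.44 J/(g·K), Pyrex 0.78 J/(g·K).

Energy conservation, ΣQ = 0:
370·0.133·(T − 142) + 714·2.44·(T − (-19.7)) + 141·0.78·(T − (-19.7)) = 0
49.21(T − 142) + 1742.2(T − (-19.7)) + 109.98(T − (-19.7)) = 0
(49.21 + 1742.2 + 109.98) T = 49.21·142 + 1742.2·(-19.7) + 109.98·(-19.7)
T = -29499 / 1901.3 = -15.5 °C

T_f ≈ -15.5 °C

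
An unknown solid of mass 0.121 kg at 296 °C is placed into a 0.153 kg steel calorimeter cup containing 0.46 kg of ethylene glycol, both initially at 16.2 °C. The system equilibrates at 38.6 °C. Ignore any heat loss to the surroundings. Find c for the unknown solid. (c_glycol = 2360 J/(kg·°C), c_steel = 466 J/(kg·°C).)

c ≈ 832 J/(kg·°C)

Net heat exchanged in the isolated system is zero:
0.121·c·(38.6 − 296) + 0.46·2360·(38.6 − 16.2) + 0.153·466·(38.6 − 16.2) = 0
-31.15 c = -25915
c = -25915/-31.15 ≈ 832 J/(kg·°C)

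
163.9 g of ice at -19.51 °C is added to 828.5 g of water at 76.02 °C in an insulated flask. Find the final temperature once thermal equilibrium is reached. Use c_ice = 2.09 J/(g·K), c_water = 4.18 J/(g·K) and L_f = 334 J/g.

Net heat exchanged in the isolated system is zero:
warm ice to 0 °C: 163.9·2.09·(0 − (-19.51)) = 6683.2
  melt ice: 163.9·334 = 54743
  warm the meltwater: 685.1 T
  water: 3463.1(T − 76.02)
4148.2 T = 263267 − 61426 = 201841
T ≈ 48.66 °C. Since T > 0 °C, the all-ice-melts assumption holds.

T_f ≈ 48.7 °C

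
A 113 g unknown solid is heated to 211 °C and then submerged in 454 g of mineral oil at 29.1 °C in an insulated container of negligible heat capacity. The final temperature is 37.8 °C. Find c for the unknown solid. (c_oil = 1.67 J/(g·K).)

c ≈ 0.337 J/(g·K)

Setting the total heat transfer to zero:
113×c×(37.8 − 211) + 454×1.67×(37.8 − 29.1) = 0
-19572 c = -6596.2
c = -6596.2/-19572 ≈ 0.337 J/(g·K)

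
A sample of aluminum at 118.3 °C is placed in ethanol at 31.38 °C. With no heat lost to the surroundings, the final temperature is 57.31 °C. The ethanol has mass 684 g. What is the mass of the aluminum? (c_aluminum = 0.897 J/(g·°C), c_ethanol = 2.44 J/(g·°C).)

Heat gained plus heat lost sum to zero:
m·0.897·(57.31 − 118.3) + 684·2.44·(57.31 − 31.38) = 0
-54.71 m = -43276
m = -43276/-54.71 ≈ 791 g

m ≈ 791 g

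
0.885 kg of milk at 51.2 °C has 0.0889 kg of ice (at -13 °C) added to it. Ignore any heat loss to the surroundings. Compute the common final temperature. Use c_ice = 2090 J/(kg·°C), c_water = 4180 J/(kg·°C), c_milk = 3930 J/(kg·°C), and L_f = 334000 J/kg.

Let T be the final temperature. ΣQ_i = 0:
warm ice to 0 °C: 0.0889×2090×(0 − (-13)) = 2415.4
  melt ice: 0.0889×334000 = 29693
  warm the meltwater: 371.6 T
  milk cools: 0.885×3930×(T − 51.2) = 3478.1(T − 51.2)
3849.7 T = 178076 − 32108 = 145968
T ≈ 37.92 °C (positive, so assuming full melt was valid).

T_f ≈ 37.9 °C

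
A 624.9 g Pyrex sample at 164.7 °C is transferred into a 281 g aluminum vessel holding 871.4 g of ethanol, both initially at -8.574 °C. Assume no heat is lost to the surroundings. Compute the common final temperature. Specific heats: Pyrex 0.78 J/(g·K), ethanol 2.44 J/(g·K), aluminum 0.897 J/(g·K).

T_f ≈ 20.9 °C

Let T be the final temperature. ΣQ_i = 0:
624.9×0.78×(T − 164.7) + 871.4×2.44×(T − (-8.574)) + 281×0.897×(T − (-8.574)) = 0
487.42(T − 164.7) + 2126.2(T − (-8.574)) + 252.06(T − (-8.574)) = 0
(487.42 + 2126.2 + 252.06) T = 487.42×164.7 + 2126.2×(-8.574) + 252.06×(-8.574)
T = 59887/2865.7 ≈ 20.90 °C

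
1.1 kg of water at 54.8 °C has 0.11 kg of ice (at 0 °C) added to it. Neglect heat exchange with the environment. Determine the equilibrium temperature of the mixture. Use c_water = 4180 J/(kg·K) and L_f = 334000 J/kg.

Energy conservation, ΣQ = 0:
melt ice: 0.11·334000 = 36740; warm the meltwater: 459.8 T; water cools: 1.1·4180·(T − 54.8) = 4598(T − 54.8)
5057.8 T = 251970 − 36740 = 215230
T ≈ 42.55 °C — above 0 °C, consistent with complete melting.

T_f ≈ 42.6 °C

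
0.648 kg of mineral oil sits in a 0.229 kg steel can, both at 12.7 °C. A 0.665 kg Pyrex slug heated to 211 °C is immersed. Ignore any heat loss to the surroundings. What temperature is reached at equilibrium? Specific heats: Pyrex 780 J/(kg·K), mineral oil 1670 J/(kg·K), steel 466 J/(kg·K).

T_f is the heat-capacity-weighted average of the initial temperatures:
T_f = (518.7×211 + 1082.2×12.7 + 106.71×12.7) / (518.7 + 1082.2 + 106.71)
    = 124544 / 1707.6 ≈ 72.94 °C

T_f ≈ 72.9 °C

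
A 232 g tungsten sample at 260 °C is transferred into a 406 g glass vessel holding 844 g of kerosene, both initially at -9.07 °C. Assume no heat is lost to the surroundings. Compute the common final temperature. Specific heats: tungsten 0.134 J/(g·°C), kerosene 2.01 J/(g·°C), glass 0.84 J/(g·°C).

T_f ≈ -5.0 °C

Net heat exchanged in the isolated system is zero:
232×0.134×(T − 260) + 844×2.01×(T − (-9.07)) + 406×0.84×(T − (-9.07)) = 0
31.09(T − 260) + 1696.4(T − (-9.07)) + 341.04(T − (-9.07)) = 0
2068.6 T = -10397
T = -10397 / 2068.6 = -5.03 °C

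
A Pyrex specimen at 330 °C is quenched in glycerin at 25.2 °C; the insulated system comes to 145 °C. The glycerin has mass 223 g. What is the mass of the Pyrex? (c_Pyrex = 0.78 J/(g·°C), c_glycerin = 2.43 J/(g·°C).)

m ≈ 450 g

Heat lost by the Pyrex = heat gained by the glycerin:
m·0.78·(330 − 145) = 223·2.43·(145 − 25.2)
144.3 m = 64918  ⇒  m ≈ 449.9 g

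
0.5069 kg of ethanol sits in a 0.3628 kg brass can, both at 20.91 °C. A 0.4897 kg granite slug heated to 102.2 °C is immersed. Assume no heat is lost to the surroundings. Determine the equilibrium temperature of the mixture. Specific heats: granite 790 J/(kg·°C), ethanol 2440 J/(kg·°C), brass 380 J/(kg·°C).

T_f ≈ 38.8 °C

Taking heat into each body as positive, Σ m c ΔT = 0:
0.4897·790·(T − 102.2) + 0.5069·2440·(T − 20.91) + 0.3628·380·(T − 20.91) = 0
386.86(T − 102.2) + 1236.8(T − 20.91) + 137.86(T − 20.91) = 0
1761.6 T = 68282
T = 68282/1761.6 ≈ 38.76 °C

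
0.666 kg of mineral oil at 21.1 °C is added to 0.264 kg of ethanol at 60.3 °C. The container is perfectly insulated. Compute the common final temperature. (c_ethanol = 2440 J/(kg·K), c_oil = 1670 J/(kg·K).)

T_f ≈ 35.5 °C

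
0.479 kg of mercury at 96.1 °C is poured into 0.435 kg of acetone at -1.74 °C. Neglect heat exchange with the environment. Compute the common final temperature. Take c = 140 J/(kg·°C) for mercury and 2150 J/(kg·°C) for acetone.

T_f ≈ 4.8 °C

With ΣQ=0 the equilibrium temperature is the m·c-weighted mean:
T_f = (67.06*96.1 + 935.25*(-1.74)) / (67.06 + 935.25)
    = 4817.1 / 1002.3 ≈ 4.81 °C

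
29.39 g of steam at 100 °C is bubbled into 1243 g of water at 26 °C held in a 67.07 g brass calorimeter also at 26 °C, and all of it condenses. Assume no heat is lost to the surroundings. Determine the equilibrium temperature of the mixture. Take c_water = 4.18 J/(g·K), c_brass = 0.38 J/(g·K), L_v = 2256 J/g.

T_f ≈ 40.1 °C

Net heat exchanged in the isolated system is zero:
steam→water at 100 °C releases m L_v = 29.39·2256 = 66304
  condensate cools 100→T: 29.39·4.18·(T − 100) = 122.85(T − 100)
  water warms: 1243·4.18·(T − 26) = 5195.7(T − 26)
  cup: 25.49(T − 26)
5344.1 T = 66304 + 12285 + 135752 = 214341
T ≈ 40.11 °C (< 100 °C, so full condensation is consistent).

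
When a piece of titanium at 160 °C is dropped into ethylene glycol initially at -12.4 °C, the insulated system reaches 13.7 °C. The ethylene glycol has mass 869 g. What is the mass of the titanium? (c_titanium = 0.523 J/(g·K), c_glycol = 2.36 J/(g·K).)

m ≈ 700 g

|Q_titanium| = |Q_glycol|:
m×0.523×(160 − 13.7) = 869×2.36×(13.7 − (-12.4))
76.51 m = 53527  ⇒  m ≈ 699.6 g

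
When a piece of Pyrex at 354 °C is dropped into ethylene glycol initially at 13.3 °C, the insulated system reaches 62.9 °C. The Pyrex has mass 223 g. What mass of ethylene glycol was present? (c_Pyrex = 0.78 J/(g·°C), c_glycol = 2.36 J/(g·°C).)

m ≈ 433 g

Heat gained plus heat lost sum to zero:
223·0.78·(62.9 − 354) + m·2.36·(62.9 − 13.3) = 0
117.06 m = 50634
m = 50634/117.06 ≈ 432.6 g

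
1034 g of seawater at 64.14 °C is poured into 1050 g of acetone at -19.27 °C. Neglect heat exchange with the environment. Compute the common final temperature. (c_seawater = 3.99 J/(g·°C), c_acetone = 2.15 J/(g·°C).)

T_f ≈ 34.6 °C

Heat lost by the seawater equals heat gained by the acetone:
1034*3.99*(64.14 − T) = 1050*2.15*(T − (-19.27))
4125.7(64.14 − T) = 2257.5(T − (-19.27))
6383.2 T = 221118  ⇒  T ≈ 34.64 °C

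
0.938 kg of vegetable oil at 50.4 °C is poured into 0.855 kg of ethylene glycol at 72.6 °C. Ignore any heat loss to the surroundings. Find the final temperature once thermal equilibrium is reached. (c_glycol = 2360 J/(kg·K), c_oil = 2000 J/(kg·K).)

T_f ≈ 61.9 °C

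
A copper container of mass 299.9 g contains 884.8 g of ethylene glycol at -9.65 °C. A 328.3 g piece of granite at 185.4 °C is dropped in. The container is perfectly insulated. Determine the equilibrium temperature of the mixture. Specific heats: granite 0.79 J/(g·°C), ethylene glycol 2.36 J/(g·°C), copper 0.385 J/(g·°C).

T_f ≈ 10.9 °C

T_f is the heat-capacity-weighted average of the initial temperatures:
T_f = (259.36·185.4 + 2088.1·(-9.65) + 115.46·(-9.65)) / (259.36 + 2088.1 + 115.46)
    = 26820 / 2462.9 ≈ 10.89 °C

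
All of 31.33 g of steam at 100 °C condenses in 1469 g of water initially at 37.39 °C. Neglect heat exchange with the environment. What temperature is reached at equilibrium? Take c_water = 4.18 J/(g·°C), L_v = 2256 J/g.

Setting the total heat transfer to zero:
steam→water at 100 °C releases m L_v = 31.33·2256 = 70680
  condensate cools 100→T: 31.33·4.18·(T − 100) = 130.96(T − 100)
  water warms: 1469·4.18·(T − 37.39) = 6140.4(T − 37.39)
6271.4 T = 70680 + 13096 + 229590 = 313367
T ≈ 49.97 °C (< 100 °C, so full condensation is consistent).

T_f ≈ 50.0 °C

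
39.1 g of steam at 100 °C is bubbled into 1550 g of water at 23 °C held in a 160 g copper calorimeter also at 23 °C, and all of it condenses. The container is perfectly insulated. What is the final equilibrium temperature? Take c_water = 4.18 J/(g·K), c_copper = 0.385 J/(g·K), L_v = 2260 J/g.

T_f ≈ 38.1 °C

Taking heat into each body as positive, Σ m c ΔT = 0:
steam→water at 100 °C releases m L_v = 39.1·2260 = 88366
  condensed water 100 °C→T: 163.44(T − 100)
  water warms: 1550·4.18·(T − 23) = 6479(T − 23)
  cup: 61.6(T − 23)
6704 T = 88366 + 16344 + 150434 = 255144
T ≈ 38.06 °C, under the boiling point, so the assumption holds.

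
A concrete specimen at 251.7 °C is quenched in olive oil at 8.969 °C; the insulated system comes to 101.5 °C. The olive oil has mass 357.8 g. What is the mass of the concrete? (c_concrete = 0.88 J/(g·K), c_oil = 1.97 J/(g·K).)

Heat lost by the concrete = heat gained by the oil:
m×0.88×(251.7 − 101.5) = 357.8×1.97×(101.5 − 8.969)
132.18 m = 65222  ⇒  m ≈ 493.4 g

m ≈ 493 g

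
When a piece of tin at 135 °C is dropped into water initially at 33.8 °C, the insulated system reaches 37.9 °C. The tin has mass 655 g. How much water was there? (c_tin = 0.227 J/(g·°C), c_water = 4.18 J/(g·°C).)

Heat lost by the tin = heat gained by the water:
655×0.227×(135 − 37.9) = m×4.18×(37.9 − 33.8)
17.14 m = 14437  ⇒  m ≈ 842.4 g

m ≈ 842 g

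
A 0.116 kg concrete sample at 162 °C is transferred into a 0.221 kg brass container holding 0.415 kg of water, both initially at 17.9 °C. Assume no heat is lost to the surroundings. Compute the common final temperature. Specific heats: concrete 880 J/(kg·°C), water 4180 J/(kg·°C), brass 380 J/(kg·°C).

T_f ≈ 25.6 °C

Net heat exchanged in the isolated system is zero:
0.116*880*(T − 162) + 0.415*4180*(T − 17.9) + 0.221*380*(T − 17.9) = 0
1920.8 T = 49091
T = 49091/1920.8 ≈ 25.56 °C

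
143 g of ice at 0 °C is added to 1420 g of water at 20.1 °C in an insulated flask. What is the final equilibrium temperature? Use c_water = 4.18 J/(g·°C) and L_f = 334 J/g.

T_f ≈ 11.0 °C

Taking heat into each body as positive, Σ m c ΔT = 0:
fusion: m_ice L_f = 143×334 = 47762
  meltwater 0→T: 143×4.18×T = 597.74 T
  water cools: 1420×4.18×(T − 20.1) = 5935.6(T − 20.1)
6533.3 T = 119306 − 47762 = 71544
T ≈ 10.95 °C. Since T > 0 °C, the all-ice-melts assumption holds.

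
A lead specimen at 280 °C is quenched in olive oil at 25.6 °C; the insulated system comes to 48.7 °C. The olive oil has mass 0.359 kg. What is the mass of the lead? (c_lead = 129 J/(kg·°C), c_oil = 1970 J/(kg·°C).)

Heat lost by the lead = heat gained by the oil:
m·129·(280 − 48.7) = 0.359·1970·(48.7 − 25.6)
29838 m = 16337  ⇒  m ≈ 0.5475 kg

m ≈ 0.548 kg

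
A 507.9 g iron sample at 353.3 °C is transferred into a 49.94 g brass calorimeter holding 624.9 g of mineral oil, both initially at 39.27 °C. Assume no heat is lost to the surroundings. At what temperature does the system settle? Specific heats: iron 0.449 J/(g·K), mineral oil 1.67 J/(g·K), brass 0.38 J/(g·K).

T_f ≈ 94.8 °C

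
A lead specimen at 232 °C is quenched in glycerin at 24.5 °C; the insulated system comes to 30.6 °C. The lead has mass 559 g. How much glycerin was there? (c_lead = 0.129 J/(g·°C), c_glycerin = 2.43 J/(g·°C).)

Heat lost by the lead = heat gained by the glycerin:
559×0.129×(232 − 30.6) = m×2.43×(30.6 − 24.5)
14.82 m = 14523  ⇒  m ≈ 979.8 g

m ≈ 980 g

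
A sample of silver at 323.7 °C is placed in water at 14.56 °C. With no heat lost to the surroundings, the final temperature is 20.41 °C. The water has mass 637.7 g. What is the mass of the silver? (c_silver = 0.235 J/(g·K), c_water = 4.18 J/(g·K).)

Energy conservation, ΣQ = 0:
m×0.235×(20.41 − 323.7) + 637.7×4.18×(20.41 − 14.56) = 0
-71.27 m = -15594
m = -15594/-71.27 ≈ 218.8 g

m ≈ 219 g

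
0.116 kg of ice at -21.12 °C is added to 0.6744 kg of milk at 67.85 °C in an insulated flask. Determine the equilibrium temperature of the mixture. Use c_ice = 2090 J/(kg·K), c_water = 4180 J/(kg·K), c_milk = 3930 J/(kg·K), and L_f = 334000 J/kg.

Conservation of energy gives ΣQ = 0:
ice -21.12→0 °C: 0.116×2090×21.12 = 5120.3
  fusion: m_ice L_f = 0.116×334000 = 38744
  warm the meltwater: 484.88 T
  milk cools: 0.6744×3930×(T − 67.85) = 2650.4(T − 67.85)
3135.3 T = 179829 − 43864 = 135965
T ≈ 43.37 °C — above 0 °C, consistent with complete melting.

T_f ≈ 43.4 °C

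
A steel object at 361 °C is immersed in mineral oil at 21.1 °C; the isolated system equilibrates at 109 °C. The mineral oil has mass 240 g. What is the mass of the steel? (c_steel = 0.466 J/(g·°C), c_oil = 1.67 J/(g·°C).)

Heat gained plus heat lost sum to zero:
m·0.466·(109 − 361) + 240·1.67·(109 − 21.1) = 0
-117.43 m = -35230
m = -35230/-117.43 ≈ 300 g

m ≈ 300 g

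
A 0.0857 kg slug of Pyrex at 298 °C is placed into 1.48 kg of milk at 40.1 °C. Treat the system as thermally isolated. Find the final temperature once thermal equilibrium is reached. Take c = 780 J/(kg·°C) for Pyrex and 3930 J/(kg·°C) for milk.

T_f ≈ 43.0 °C

|Q_Pyrex| = |Q_milk|:
0.0857*780*(298 − T) = 1.48*3930*(T − 40.1)
66.85(298 − T) = 5816.4(T − 40.1)
5883.2 T = 253158  ⇒  T ≈ 43.03 °C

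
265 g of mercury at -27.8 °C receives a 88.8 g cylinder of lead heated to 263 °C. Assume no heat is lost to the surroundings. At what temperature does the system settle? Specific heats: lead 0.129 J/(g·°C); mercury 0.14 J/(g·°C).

T_f ≈ 40.8 °C

With ΣQ=0 the equilibrium temperature is the m·c-weighted mean:
T_f = (11.46*263 + 37.1*(-27.8)) / (11.46 + 37.1)
    = 1981.3 / 48.56 ≈ 40.81 °C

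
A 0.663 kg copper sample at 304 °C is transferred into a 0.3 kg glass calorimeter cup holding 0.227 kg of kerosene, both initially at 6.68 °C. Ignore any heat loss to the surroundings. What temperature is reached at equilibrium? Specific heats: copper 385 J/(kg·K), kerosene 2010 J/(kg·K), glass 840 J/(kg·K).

T_f ≈ 85.4 °C

Energy conservation, ΣQ = 0:
0.663×385×(T − 304) + 0.227×2010×(T − 6.68) + 0.3×840×(T − 6.68) = 0
255.26(T − 304) + 456.27(T − 6.68) + 252(T − 6.68) = 0
(255.26 + 456.27 + 252) T = 255.26×304 + 456.27×6.68 + 252×6.68
T = 82329 / 963.53 = 85.4 °C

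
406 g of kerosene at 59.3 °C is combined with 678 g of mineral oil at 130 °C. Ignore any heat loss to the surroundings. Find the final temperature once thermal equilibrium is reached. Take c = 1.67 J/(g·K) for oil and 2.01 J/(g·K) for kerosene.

T_f ≈ 100.4 °C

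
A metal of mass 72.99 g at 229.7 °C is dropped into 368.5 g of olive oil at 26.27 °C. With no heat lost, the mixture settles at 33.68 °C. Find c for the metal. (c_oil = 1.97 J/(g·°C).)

m_s c (T_s − T_f) = m_oil c_oil (T_f − T_0):
72.99·c·(229.7 − 33.68) = 368.5·1.97·(33.68 − 26.27)
14307 c = 5379.3  ⇒  c ≈ 0.376 J/(g·°C)

c ≈ 0.376 J/(g·°C)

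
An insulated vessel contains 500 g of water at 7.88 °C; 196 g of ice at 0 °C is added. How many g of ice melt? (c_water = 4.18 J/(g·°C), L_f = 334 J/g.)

Cooling the water to 0 °C releases 500×4.18×7.88 = 16469 J.
Fully melting the ice requires m_ice L_f = 196×334 = 65464 J.
16469 J < 65464 J, so only part of the ice melts and the system sits at 0 °C.
Mass melted = 16469/334 ≈ 49.31 g.

m_melted ≈ 49.3 g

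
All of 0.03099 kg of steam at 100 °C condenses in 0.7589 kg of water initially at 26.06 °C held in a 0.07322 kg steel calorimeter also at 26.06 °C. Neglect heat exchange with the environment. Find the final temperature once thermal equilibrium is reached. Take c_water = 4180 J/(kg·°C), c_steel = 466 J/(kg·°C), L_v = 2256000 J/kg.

T_f ≈ 49.9 °C

Energy balance with sensible and latent terms:
steam→water at 100 °C releases m L_v = 0.03099×2256000 = 69913
  condensate cools 100→T: 0.03099×4180×(T − 100) = 129.54(T − 100)
  water warms: 0.7589×4180×(T − 26.06) = 3172.2(T − 26.06)
  steel cup: 0.07322×466×(T − 26.06) = 34.12(T − 26.06)
3335.9 T = 69913 + 12954 + 83557 = 166424
T ≈ 49.89 °C — below 100 °C, confirming all the steam condensed.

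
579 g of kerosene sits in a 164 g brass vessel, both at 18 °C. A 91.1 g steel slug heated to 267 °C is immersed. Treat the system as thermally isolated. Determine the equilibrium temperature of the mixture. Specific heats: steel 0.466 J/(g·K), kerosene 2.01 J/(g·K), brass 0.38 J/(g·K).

T_f ≈ 26.3 °C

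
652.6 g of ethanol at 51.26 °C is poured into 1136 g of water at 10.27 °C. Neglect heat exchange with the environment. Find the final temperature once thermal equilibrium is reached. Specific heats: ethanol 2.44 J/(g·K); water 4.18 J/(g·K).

T_f ≈ 20.6 °C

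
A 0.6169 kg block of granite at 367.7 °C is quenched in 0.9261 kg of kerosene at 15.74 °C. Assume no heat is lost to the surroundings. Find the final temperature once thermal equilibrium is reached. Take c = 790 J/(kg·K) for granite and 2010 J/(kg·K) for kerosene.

T_f ≈ 88.8 °C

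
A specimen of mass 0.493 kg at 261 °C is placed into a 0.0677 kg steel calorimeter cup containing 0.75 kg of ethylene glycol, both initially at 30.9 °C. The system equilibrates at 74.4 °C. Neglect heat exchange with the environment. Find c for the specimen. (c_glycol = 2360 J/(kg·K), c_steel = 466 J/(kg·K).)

c ≈ 852 J/(kg·K)

Energy conservation, ΣQ = 0:
0.493·c·(74.4 − 261) + 0.75·2360·(74.4 − 30.9) + 0.0677·466·(74.4 − 30.9) = 0
-91.99 c = -78367
c = -78367/-91.99 ≈ 851.9 J/(kg·K)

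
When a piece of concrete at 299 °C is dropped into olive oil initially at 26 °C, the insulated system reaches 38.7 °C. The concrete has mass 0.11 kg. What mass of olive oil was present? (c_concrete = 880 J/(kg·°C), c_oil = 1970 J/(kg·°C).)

m ≈ 1.01 kg

Taking heat into each body as positive, Σ m c ΔT = 0:
0.11×880×(38.7 − 299) + m×1970×(38.7 − 26) = 0
25019 m = 25197
m = 25197/25019 ≈ 1.007 kg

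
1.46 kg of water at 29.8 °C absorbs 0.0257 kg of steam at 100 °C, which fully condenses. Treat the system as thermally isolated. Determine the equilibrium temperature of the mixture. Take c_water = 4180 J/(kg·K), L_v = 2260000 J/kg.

Conservation of energy gives ΣQ = 0:
latent heat released on condensation: 0.0257×2260000 = 58082
  condensed water 100 °C→T: 107.43(T − 100)
  water warms: 1.46×4180×(T − 29.8) = 6102.8(T − 29.8)
6210.2 T = 58082 + 10743 + 181863 = 250688
T ≈ 40.37 °C, under the boiling point, so the assumption holds.

T_f ≈ 40.4 °C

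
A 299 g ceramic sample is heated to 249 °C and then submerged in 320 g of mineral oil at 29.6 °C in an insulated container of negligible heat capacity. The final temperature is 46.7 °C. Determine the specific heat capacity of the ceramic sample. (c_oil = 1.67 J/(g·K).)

Heat lost by the ceramic sample = heat gained by the oil:
299×c×(249 − 46.7) = 320×1.67×(46.7 − 29.6)
60488 c = 9138.2  ⇒  c ≈ 0.1511 J/(g·K)

c ≈ 0.151 J/(g·K)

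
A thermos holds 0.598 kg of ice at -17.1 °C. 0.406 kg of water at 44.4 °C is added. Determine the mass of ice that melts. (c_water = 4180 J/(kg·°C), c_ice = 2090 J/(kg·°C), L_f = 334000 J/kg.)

Cooling the water to 0 °C releases 0.406×4180×44.4 = 75350 J.
Of that, 0.598×2090×17.1 = 21372 J goes to bring the ice to 0 °C, leaving 53978 J.
To melt every bit of ice: 0.598×334000 = 199732 J.
53978 J < 199732 J, so only part of the ice melts and the system sits at 0 °C.
Mass melted = 53978/334000 ≈ 0.1616 kg.

m_melted ≈ 0.162 kg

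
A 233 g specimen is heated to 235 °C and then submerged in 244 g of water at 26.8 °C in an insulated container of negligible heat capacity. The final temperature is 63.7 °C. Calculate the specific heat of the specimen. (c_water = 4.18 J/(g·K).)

c ≈ 0.943 J/(g·K)

Setting the total heat transfer to zero:
233·c·(63.7 − 235) + 244·4.18·(63.7 − 26.8) = 0
-39913 c = -37635
c = -37635/-39913 ≈ 0.9429 J/(g·K)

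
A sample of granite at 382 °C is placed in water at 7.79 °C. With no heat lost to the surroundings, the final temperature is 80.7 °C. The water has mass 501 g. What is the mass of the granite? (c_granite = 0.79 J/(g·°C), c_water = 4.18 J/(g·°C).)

Taking heat into each body as positive, Σ m c ΔT = 0:
m·0.79·(80.7 − 382) + 501·4.18·(80.7 − 7.79) = 0
-238.03 m = -152687
m = -152687/-238.03 ≈ 641.5 g

m ≈ 641 g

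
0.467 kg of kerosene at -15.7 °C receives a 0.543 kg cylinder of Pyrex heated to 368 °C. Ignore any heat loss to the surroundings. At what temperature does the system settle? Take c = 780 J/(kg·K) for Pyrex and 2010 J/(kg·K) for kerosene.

T_f ≈ 103.6 °C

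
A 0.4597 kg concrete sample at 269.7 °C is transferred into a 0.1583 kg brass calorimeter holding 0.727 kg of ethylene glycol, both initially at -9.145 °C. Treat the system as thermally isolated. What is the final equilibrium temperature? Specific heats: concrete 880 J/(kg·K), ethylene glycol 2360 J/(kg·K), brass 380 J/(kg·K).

T_f ≈ 42.6 °C

T_f = Σ m_i c_i T_i / Σ m_i c_i:
T_f = (404.54·269.7 + 1715.7·(-9.145) + 60.15·(-9.145)) / (404.54 + 1715.7 + 60.15)
    = 92863 / 2180.4 ≈ 42.59 °C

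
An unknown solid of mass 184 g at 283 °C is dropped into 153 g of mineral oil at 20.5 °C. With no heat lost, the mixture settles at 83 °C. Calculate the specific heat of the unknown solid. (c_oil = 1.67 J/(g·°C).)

c ≈ 0.434 J/(g·°C)

Energy conservation, ΣQ = 0:
184×c×(83 − 283) + 153×1.67×(83 − 20.5) = 0
-36800 c = -15969
c = -15969/-36800 ≈ 0.434 J/(g·°C)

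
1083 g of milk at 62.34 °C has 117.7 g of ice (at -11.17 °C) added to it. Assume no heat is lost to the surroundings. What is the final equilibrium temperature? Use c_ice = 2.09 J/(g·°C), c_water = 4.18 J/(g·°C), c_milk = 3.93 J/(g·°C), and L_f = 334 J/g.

T_f ≈ 47.0 °C

Heat gained plus heat lost sum to zero:
warm ice to 0 °C: 117.7×2.09×(0 − (-11.17)) = 2747.7; fusion: m_ice L_f = 117.7×334 = 39312; meltwater 0→T: 117.7×4.18×T = 491.99 T; milk: 4256.2(T − 62.34)
4748.2 T = 265331 − 42060 = 223271
T ≈ 47.02 °C (positive, so assuming full melt was valid).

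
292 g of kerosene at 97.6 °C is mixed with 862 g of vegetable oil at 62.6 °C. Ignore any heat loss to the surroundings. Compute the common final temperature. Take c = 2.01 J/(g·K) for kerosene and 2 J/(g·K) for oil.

T_f ≈ 71.5 °C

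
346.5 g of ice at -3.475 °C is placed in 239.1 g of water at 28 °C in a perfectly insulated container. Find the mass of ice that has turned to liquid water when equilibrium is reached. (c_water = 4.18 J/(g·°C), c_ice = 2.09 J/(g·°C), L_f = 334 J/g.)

Heat available from the water dropping to 0 °C: 239.1×4.18×28 = 27984 J.
Warming the ice to 0 °C takes 346.5×2.09×3.475 = 2516.5 J, leaving 25468 J for melting.
Fully melting the ice requires m_ice L_f = 346.5×334 = 115731 J.
25468 J < 115731 J, so only part of the ice melts and the system sits at 0 °C.
Mass melted = 25468/334 ≈ 76.25 g.

m_melted ≈ 76.3 g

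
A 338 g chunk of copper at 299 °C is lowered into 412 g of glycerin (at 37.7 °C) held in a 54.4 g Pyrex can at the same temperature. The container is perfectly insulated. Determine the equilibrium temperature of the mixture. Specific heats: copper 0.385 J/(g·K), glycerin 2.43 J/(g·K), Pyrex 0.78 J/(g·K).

T_f ≈ 66.7 °C

Taking heat into each body as positive, Σ m c ΔT = 0:
338*0.385*(T − 299) + 412*2.43*(T − 37.7) + 54.4*0.78*(T − 37.7) = 0
130.13(T − 299) + 1001.2(T − 37.7) + 42.43(T − 37.7) = 0
1173.7 T = 78252
T = 78252 / 1173.7 = 66.7 °C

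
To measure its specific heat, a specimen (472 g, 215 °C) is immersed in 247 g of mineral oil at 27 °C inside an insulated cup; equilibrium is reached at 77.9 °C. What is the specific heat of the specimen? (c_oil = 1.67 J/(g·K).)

c ≈ 0.324 J/(g·K)

Heat lost by the specimen = heat gained by the oil:
472·c·(215 − 77.9) = 247·1.67·(77.9 − 27)
64711 c = 20996  ⇒  c ≈ 0.3245 J/(g·K)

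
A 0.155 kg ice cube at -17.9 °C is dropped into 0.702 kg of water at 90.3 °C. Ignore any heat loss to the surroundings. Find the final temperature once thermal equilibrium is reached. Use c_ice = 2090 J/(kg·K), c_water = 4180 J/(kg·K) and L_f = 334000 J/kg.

T_f ≈ 57.9 °C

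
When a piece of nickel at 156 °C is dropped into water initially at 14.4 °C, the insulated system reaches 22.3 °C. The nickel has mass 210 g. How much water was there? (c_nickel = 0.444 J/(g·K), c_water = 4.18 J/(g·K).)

m ≈ 378 g

Heat lost by the nickel = heat gained by the water:
210·0.444·(156 − 22.3) = m·4.18·(22.3 − 14.4)
33.02 m = 12466  ⇒  m ≈ 377.5 g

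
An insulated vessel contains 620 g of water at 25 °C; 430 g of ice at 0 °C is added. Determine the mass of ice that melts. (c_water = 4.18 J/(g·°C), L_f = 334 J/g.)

Cooling the water to 0 °C releases 620·4.18·25 = 64790 J.
Fully melting the ice requires m_ice L_f = 430·334 = 143620 J.
That's not enough to melt it all — equilibrium is at 0 °C with ice remaining.
Mass melted = 64790/334 ≈ 194 g.

m_melted ≈ 194 g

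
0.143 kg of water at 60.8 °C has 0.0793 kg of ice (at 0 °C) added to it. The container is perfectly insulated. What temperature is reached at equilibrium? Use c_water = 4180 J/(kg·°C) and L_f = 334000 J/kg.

T_f ≈ 10.6 °C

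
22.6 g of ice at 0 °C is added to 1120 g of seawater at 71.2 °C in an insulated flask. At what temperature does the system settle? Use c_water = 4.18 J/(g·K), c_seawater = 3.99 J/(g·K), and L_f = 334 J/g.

T_f ≈ 68.1 °C

Taking heat into each body as positive, Σ m c ΔT = 0:
latent heat to melt: 22.6×334 = 7548.4; meltwater 0→T: 22.6×4.18×T = 94.47 T; seawater: 4468.8(T − 71.2)
4563.3 T = 318179 − 7548.4 = 310630
T ≈ 68.07 °C (positive, so assuming full melt was valid).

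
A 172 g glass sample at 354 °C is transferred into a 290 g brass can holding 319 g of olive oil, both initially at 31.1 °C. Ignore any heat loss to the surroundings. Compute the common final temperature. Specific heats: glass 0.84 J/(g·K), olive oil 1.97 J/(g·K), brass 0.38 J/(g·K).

T_f ≈ 83.9 °C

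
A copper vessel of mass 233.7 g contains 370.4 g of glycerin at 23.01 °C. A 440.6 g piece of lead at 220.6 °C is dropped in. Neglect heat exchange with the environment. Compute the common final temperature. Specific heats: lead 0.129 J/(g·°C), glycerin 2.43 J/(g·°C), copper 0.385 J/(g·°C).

T_f ≈ 33.7 °C

With ΣQ=0 the equilibrium temperature is the m·c-weighted mean:
T_f = (56.84×220.6 + 900.07×23.01 + 89.97×23.01) / (56.84 + 900.07 + 89.97)
    = 35319 / 1046.9 ≈ 33.74 °C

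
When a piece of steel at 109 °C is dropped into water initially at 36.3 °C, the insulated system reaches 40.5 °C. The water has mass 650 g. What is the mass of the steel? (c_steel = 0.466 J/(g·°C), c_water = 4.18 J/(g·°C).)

|Q_steel| = |Q_water|:
m·0.466·(109 − 40.5) = 650·4.18·(40.5 − 36.3)
31.92 m = 11411  ⇒  m ≈ 357.5 g

m ≈ 357 g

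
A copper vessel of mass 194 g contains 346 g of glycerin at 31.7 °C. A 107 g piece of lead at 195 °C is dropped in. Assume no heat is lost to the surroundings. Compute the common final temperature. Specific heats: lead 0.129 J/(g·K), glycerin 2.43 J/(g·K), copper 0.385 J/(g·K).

T_f is the heat-capacity-weighted average of the initial temperatures:
T_f = (13.8*195 + 840.78*31.7 + 74.69*31.7) / (13.8 + 840.78 + 74.69)
    = 31712 / 929.27 ≈ 34.13 °C

T_f ≈ 34.1 °C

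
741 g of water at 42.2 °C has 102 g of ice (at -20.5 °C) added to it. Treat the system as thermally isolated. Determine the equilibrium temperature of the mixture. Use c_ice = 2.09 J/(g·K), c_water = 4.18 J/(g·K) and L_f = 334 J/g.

T_f ≈ 26.2 °C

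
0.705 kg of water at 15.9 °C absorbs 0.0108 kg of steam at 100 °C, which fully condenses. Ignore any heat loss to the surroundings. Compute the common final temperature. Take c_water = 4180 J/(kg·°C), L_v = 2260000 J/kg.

T_f ≈ 25.3 °C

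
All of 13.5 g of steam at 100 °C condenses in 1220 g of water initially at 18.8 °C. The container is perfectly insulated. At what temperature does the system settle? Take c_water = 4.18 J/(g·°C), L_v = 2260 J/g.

T_f ≈ 25.6 °C

Taking heat into each body as positive, Σ m c ΔT = 0:
steam→water at 100 °C releases m L_v = 13.5·2260 = 30510
  condensed water 100 °C→T: 56.43(T − 100)
  original water: 5099.6(T − 18.8)
5156 T = 30510 + 5643 + 95872 = 132025
T ≈ 25.61 °C, under the boiling point, so the assumption holds.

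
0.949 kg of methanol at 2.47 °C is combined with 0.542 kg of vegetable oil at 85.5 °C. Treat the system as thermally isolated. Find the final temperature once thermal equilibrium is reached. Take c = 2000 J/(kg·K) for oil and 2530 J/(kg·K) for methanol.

Taking heat into each body as positive, Σ m c ΔT = 0:
0.542·2000·(T − 85.5) + 0.949·2530·(T − 2.47) = 0
(1084 + 2401) T = 1084·85.5 + 2401·2.47
T ≈ 28.30 °C

T_f ≈ 28.3 °C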